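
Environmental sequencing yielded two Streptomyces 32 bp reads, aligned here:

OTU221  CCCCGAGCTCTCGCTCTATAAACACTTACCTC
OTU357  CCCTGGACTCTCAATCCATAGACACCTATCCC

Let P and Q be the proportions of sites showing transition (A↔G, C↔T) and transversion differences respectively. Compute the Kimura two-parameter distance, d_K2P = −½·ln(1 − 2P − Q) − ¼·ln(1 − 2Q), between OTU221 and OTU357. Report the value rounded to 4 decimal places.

0.4665

Differing sites — 4:C/T (Ti); 6:A/G (Ti); 7:G/A (Ti); 13:G/A (Ti); 14:C/A (Tv); 17:T/C (Ti); 21:A/G (Ti); 26:T/C (Ti); 29:C/T (Ti); 31:T/C (Ti).
Of the 10 differences, 9 transitions and 1 transversion over 32 sites: P = 9/32 = 0.281250, Q = 1/32 = 0.031250.
d = −0.5·ln(0.406250) − 0.25·ln(0.937500) = −0.5·(-0.900787) − 0.25·(-0.064539) = 0.4665.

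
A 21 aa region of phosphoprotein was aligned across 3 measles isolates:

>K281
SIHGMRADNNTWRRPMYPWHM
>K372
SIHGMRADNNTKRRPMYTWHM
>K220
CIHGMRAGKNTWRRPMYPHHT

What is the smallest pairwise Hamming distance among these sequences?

Pairwise Hamming distances:
  K281 vs K372: 2
  K281 vs K220: 5
  K372 vs K220: 7
The smallest is 2, between K281 and K372.

2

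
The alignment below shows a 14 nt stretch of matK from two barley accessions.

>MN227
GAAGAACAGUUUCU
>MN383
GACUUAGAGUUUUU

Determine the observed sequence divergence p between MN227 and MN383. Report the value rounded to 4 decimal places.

Mismatches occur at site 3 (A↔C), site 4 (G↔U), site 5 (A↔U), site 7 (C↔G), site 13 (C↔U).
There are 5 differences over 14 sites, so p = 5/14 = 0.3571.

0.3571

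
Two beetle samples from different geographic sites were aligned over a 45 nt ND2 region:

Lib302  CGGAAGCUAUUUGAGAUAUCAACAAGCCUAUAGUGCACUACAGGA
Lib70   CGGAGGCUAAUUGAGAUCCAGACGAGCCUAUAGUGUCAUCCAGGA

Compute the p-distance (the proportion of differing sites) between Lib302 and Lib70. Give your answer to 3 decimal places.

0.244

Mismatches occur at site 5 (A→G), site 10 (U→A), site 18 (A→C), site 19 (U→C), site 20 (C→A), site 21 (A→G), site 24 (A→G), site 36 (C→U), site 37 (A→C), site 38 (C→A), site 40 (A→C).
There are 11 differences over 45 sites, so p = 11/45 = 0.244.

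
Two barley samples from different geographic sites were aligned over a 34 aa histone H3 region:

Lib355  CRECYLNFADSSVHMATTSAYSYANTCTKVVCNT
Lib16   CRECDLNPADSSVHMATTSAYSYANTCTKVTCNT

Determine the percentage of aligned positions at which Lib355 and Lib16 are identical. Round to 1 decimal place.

Mismatches occur at site 5 (Y/D), site 8 (F/P), site 31 (V/T).
31 of the 34 sites match, so the percent identity is 31/34 × 100 = 91.2%.

91.2%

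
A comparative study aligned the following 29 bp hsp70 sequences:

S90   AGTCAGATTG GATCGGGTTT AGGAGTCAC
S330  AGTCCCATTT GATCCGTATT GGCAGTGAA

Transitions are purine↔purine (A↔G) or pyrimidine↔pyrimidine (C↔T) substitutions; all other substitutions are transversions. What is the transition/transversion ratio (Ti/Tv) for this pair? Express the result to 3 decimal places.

The sequences differ at positions 5 (A/C, transversion), 6 (G/C, transversion), 10 (G/T, transversion), 15 (G/C, transversion), 17 (G/T, transversion), 18 (T/A, transversion), 21 (A/G, transition), 23 (G/C, transversion), 27 (C/G, transversion), 29 (C/A, transversion).
Of the 10 differences, 1 transition and 9 transversions, so Ti/Tv = 1/9 = 0.111.

0.111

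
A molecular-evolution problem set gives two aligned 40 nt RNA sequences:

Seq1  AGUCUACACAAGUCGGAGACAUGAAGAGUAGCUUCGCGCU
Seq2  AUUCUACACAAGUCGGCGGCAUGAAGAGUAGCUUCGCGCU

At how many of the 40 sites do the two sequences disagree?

3

Mismatches occur at site 2 (G/U), site 17 (A/C), site 19 (A/G).
That gives 3 mismatches out of 40 aligned sites, so the Hamming distance is 3.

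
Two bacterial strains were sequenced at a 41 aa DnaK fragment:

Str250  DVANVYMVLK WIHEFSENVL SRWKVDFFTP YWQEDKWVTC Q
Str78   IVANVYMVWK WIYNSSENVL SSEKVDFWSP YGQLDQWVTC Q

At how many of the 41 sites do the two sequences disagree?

The sequences differ at positions 1 (D/I), 9 (L/W), 13 (H/Y), 14 (E/N), 15 (F/S), 22 (R/S), 23 (W/E), 28 (F/W), 29 (T/S), 32 (W/G), 34 (E/L), 36 (K/Q).
That gives 12 mismatches out of 41 aligned sites, so the Hamming distance is 12.

12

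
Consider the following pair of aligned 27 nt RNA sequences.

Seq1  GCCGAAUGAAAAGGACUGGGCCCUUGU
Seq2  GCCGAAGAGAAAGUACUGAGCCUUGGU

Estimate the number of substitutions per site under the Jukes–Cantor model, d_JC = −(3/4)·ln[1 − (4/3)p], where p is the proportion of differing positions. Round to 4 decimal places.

Differing sites — 7:U/G; 8:G/A; 9:A/G; 14:G/U; 19:G/A; 23:C/U; 25:U/G.
p = 7/27 = 0.259259.
d = −0.75 · ln(1 − (4/3)·0.259259) = −0.75 · ln(0.654321) = −0.75 · (-0.424157) = 0.3181.

0.3181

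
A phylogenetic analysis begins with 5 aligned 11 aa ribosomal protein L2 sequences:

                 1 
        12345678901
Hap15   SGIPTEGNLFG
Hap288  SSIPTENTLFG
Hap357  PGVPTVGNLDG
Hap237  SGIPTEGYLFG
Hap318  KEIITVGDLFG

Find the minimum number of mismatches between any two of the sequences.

1

Pairwise Hamming distances:
  Hap15 vs Hap288: 3
  Hap15 vs Hap357: 4
  Hap15 vs Hap237: 1
  Hap15 vs Hap318: 5
  Hap288 vs Hap357: 7
  Hap288 vs Hap237: 3
  Hap288 vs Hap318: 6
  Hap357 vs Hap237: 5
  Hap357 vs Hap318: 6
  Hap237 vs Hap318: 5
The smallest is 1, between Hap15 and Hap237.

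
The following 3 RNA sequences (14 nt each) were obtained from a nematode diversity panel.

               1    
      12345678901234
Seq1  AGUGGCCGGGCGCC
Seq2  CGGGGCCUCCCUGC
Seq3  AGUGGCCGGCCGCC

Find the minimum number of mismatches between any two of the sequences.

Pairwise Hamming distances:
  Seq1 vs Seq2: 7
  Seq1 vs Seq3: 1
  Seq2 vs Seq3: 6
The smallest is 1, between Seq1 and Seq3.

1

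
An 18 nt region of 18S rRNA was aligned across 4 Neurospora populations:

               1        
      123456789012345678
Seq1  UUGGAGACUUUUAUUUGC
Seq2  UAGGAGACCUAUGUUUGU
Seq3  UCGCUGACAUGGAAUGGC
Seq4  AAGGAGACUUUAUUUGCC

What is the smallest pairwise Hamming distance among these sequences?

5

Pairwise Hamming distances:
  Seq1 vs Seq2: 5
  Seq1 vs Seq3: 8
  Seq1 vs Seq4: 6
  Seq2 vs Seq3: 10
  Seq2 vs Seq4: 8
  Seq3 vs Seq4: 10
The smallest is 5, between Seq1 and Seq2.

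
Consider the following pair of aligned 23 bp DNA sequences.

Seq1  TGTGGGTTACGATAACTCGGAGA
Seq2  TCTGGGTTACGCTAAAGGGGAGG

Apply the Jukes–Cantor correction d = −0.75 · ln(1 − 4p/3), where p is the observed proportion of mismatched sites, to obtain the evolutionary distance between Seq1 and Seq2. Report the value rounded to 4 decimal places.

0.3206

The sequences differ at positions 2 (G/C), 12 (A/C), 16 (C/A), 17 (T/G), 18 (C/G), 23 (A/G).
p = 6/23 = 0.260870.
d = −0.75 · ln(1 − (4/3)·0.260870) = −0.75 · ln(0.652173) = −0.75 · (-0.427445) = 0.3206.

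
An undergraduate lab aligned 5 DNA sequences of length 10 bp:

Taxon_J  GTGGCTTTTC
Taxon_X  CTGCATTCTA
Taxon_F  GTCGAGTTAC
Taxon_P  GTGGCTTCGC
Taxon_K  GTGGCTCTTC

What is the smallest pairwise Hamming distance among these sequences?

Pairwise Hamming distances:
  Taxon_J vs Taxon_X: 5
  Taxon_J vs Taxon_F: 4
  Taxon_J vs Taxon_P: 2
  Taxon_J vs Taxon_K: 1
  Taxon_X vs Taxon_F: 7
  Taxon_X vs Taxon_P: 5
  Taxon_X vs Taxon_K: 6
  Taxon_F vs Taxon_P: 5
  Taxon_F vs Taxon_K: 5
  Taxon_P vs Taxon_K: 3
The smallest is 1, between Taxon_J and Taxon_K.

1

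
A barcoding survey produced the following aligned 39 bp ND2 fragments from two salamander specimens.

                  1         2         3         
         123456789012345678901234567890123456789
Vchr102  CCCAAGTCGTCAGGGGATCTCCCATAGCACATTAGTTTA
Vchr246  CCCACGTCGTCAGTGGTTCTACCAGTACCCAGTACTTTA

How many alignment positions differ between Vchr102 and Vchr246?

Differing sites — 5:A/C; 14:G/T; 17:A/T; 21:C/A; 25:T/G; 26:A/T; 27:G/A; 29:A/C; 32:T/G; 35:G/C.
That gives 10 mismatches out of 39 aligned sites, so the Hamming distance is 10.

10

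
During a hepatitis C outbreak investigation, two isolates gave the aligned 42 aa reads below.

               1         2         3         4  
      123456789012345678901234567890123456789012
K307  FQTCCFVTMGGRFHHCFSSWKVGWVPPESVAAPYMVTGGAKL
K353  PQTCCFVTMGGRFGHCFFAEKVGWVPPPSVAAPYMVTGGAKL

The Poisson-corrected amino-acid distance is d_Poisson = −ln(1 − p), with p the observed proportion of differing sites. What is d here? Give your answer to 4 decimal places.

0.1542

The sequences differ at positions 1 (F/P), 14 (H/G), 18 (S/F), 19 (S/A), 20 (W/E), 28 (E/P).
p = 6/42 = 0.142857.
d = −ln(1 − 0.142857) = −ln(0.857143) = 0.1542.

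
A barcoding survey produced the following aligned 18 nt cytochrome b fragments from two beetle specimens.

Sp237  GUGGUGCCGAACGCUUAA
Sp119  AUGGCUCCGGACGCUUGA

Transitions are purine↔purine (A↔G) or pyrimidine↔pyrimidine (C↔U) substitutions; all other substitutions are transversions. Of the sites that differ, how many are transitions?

4

The sequences differ at positions 1 (G/A, transition), 5 (U/C, transition), 6 (G/U, transversion), 10 (A/G, transition), 17 (A/G, transition).
Of the 5 differences, 4 transitions and 1 transversion, so the answer is 4.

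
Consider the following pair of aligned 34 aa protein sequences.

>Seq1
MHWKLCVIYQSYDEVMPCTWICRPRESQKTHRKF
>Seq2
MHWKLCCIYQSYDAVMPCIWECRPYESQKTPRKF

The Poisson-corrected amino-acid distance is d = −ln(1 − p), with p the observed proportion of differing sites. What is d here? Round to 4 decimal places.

0.1942

The sequences differ at positions 7 (V/C), 14 (E/A), 19 (T/I), 21 (I/E), 25 (R/Y), 31 (H/P).
p = 6/34 = 0.176471.
d = −ln(1 − 0.176471) = −ln(0.823529) = 0.1942.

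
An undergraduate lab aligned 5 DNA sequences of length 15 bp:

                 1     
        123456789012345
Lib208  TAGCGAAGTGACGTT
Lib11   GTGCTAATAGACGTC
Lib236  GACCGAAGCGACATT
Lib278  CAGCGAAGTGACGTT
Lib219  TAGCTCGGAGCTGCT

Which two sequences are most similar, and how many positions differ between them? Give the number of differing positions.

Pairwise Hamming distances:
  Lib208 vs Lib11: 6
  Lib208 vs Lib236: 4
  Lib208 vs Lib278: 1
  Lib208 vs Lib219: 7
  Lib11 vs Lib236: 7
  Lib11 vs Lib278: 6
  Lib11 vs Lib219: 9
  Lib236 vs Lib278: 4
  Lib236 vs Lib219: 10
  Lib278 vs Lib219: 8
The smallest is 1, between Lib208 and Lib278.

1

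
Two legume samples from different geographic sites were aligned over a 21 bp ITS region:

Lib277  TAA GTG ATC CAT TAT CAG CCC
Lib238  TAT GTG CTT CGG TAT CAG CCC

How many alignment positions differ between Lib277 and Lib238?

5

The sequences differ at positions 3 (A/T), 7 (A/C), 9 (C/T), 11 (A/G), 12 (T/G).
That gives 5 mismatches out of 21 aligned sites, so the Hamming distance is 5.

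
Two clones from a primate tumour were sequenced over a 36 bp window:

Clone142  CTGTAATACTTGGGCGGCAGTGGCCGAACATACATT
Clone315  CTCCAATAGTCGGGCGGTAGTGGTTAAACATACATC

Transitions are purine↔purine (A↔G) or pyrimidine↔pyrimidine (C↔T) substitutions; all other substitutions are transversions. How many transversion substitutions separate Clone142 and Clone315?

Mismatches occur at site 3 (G↔C, transversion), site 4 (T↔C, transition), site 9 (C↔G, transversion), site 11 (T↔C, transition), site 18 (C↔T, transition), site 24 (C↔T, transition), site 25 (C↔T, transition), site 26 (G↔A, transition), site 36 (T↔C, transition).
Of the 9 differences, 7 transitions and 2 transversions, so the answer is 2.

2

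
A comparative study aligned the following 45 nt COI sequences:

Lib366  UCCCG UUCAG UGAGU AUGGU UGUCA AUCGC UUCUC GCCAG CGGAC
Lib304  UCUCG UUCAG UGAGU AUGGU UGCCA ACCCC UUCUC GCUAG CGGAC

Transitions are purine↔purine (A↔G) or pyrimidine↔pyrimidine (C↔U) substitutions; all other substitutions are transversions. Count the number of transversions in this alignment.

Mismatches occur at site 3 (C/U, transition), site 23 (U/C, transition), site 27 (U/C, transition), site 29 (G/C, transversion), site 38 (C/U, transition).
Of the 5 differences, 4 transitions and 1 transversion, so the answer is 1.

1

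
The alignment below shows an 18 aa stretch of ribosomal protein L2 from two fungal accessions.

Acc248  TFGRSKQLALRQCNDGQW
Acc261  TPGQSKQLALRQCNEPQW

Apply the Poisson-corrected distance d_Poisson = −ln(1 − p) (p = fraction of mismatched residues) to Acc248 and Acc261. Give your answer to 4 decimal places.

The sequences differ at positions 2 (F/P), 4 (R/Q), 15 (D/E), 16 (G/P).
p = 4/18 = 0.222222.
d = −ln(1 − 0.222222) = −ln(0.777778) = 0.2513.

0.2513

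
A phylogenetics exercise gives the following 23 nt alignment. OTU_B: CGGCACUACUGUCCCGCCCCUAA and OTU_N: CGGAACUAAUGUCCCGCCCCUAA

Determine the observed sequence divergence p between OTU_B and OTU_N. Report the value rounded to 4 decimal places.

Mismatches occur at site 4 (C/A), site 9 (C/A).
There are 2 differences over 23 sites, so p = 2/23 = 0.0870.

0.0870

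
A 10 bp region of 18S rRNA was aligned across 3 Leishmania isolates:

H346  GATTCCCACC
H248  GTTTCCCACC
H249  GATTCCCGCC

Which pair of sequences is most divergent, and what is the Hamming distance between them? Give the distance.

Pairwise Hamming distances:
  H346 vs H248: 1
  H346 vs H249: 1
  H248 vs H249: 2
The largest is 2, between H248 and H249.

2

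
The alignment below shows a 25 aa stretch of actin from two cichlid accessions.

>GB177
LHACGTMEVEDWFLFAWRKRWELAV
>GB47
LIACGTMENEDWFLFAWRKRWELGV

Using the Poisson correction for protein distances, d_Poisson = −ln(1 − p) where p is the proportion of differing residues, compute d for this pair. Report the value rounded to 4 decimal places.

0.1278

The sequences differ at positions 2 (H/I), 9 (V/N), 24 (A/G).
p = 3/25 = 0.120000.
d = −ln(1 − 0.120000) = −ln(0.880000) = 0.1278.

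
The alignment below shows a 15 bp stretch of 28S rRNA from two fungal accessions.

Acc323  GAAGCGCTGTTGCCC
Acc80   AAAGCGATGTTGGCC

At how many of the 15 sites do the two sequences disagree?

Differing sites — 1:G/A; 7:C/A; 13:C/G.
That gives 3 mismatches out of 15 aligned sites, so the Hamming distance is 3.

3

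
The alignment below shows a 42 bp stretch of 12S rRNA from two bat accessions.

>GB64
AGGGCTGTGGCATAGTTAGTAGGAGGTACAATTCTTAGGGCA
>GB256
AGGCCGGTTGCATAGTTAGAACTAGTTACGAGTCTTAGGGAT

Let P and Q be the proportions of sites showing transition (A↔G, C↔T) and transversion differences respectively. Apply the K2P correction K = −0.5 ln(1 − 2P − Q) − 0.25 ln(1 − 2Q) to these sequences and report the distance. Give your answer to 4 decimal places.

The sequences differ at positions 4 (G/C, transversion), 6 (T/G, transversion), 9 (G/T, transversion), 20 (T/A, transversion), 22 (G/C, transversion), 23 (G/T, transversion), 26 (G/T, transversion), 30 (A/G, transition), 32 (T/G, transversion), 41 (C/A, transversion), 42 (A/T, transversion).
Of the 11 differences, 1 transition and 10 transversions over 42 sites: P = 1/42 = 0.023810, Q = 10/42 = 0.238095.
d = −0.5·ln(0.714285) − 0.25·ln(0.523810) = −0.5·(-0.336473) − 0.25·(-0.646626) = 0.3299.

0.3299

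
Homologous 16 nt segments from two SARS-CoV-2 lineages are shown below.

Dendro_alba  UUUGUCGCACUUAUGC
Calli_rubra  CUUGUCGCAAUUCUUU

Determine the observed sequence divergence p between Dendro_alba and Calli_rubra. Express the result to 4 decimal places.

0.3125

Differing sites — 1:U/C; 10:C/A; 13:A/C; 15:G/U; 16:C/U.
There are 5 differences over 16 sites, so p = 5/16 = 0.3125.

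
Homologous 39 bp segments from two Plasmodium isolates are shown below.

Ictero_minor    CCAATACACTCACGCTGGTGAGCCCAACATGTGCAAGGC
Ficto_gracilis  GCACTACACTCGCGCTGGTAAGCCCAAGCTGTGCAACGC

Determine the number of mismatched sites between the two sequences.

The sequences differ at positions 1 (C/G), 4 (A/C), 12 (A/G), 20 (G/A), 28 (C/G), 29 (A/C), 37 (G/C).
That gives 7 mismatches out of 39 aligned sites, so the Hamming distance is 7.

7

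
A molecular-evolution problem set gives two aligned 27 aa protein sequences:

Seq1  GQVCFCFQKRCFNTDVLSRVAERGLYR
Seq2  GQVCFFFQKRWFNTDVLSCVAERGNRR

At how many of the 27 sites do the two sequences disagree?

The sequences differ at positions 6 (C/F), 11 (C/W), 19 (R/C), 25 (L/N), 26 (Y/R).
That gives 5 mismatches out of 27 aligned sites, so the Hamming distance is 5.

5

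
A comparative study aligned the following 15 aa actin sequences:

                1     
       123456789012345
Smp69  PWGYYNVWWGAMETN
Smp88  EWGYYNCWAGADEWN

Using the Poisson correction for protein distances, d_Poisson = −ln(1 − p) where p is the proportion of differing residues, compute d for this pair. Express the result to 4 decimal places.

The sequences differ at positions 1 (P/E), 7 (V/C), 9 (W/A), 12 (M/D), 14 (T/W).
p = 5/15 = 0.333333.
d = −ln(1 − 0.333333) = −ln(0.666667) = 0.4055.

0.4055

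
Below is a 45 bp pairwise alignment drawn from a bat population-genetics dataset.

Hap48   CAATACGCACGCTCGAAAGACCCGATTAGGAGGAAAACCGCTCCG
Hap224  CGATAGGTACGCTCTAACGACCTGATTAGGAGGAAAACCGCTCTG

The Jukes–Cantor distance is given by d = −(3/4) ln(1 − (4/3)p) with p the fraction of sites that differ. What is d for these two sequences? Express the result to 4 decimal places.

Mismatches occur at site 2 (A↔G), site 6 (C↔G), site 8 (C↔T), site 15 (G↔T), site 18 (A↔C), site 23 (C↔T), site 44 (C↔T).
p = 7/45 = 0.155556.
d = −0.75 · ln(1 − (4/3)·0.155556) = −0.75 · ln(0.792592) = −0.75 · (-0.232447) = 0.1743.

0.1743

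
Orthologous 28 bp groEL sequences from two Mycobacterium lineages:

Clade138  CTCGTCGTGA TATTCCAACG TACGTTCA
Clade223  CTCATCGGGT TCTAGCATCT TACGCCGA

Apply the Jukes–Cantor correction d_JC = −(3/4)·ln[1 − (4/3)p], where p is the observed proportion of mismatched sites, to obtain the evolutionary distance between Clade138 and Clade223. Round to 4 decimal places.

Mismatches occur at site 4 (G↔A), site 8 (T↔G), site 10 (A↔T), site 12 (A↔C), site 14 (T↔A), site 15 (C↔G), site 18 (A↔T), site 20 (G↔T), site 25 (T↔C), site 26 (T↔C), site 27 (C↔G).
p = 11/28 = 0.392857.
d = −0.75 · ln(1 − (4/3)·0.392857) = −0.75 · ln(0.476191) = −0.75 · (-0.741936) = 0.5565.

0.5565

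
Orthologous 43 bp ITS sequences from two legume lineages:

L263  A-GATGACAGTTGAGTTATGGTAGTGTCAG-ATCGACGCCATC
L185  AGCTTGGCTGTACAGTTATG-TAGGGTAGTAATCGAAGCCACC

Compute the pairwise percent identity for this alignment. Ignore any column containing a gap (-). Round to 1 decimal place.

70.0%

Excluding the 3 gap columns leaves 40 comparable sites.
The sequences differ at positions 3 (G/C), 4 (A/T), 7 (A/G), 9 (A/T), 12 (T/A), 13 (G/C), 25 (T/G), 28 (C/A), 29 (A/G), 30 (G/T), 37 (C/A), 42 (T/C).
28 of the 40 comparable sites match, so the percent identity is 28/40 × 100 = 70.0%.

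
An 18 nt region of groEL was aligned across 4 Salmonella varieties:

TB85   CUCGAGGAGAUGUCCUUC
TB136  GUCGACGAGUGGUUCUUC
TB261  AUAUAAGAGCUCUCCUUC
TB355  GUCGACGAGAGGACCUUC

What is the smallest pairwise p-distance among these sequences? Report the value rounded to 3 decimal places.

0.167

Pairwise Hamming distances:
  TB85 vs TB136: 5
  TB85 vs TB261: 6
  TB85 vs TB355: 4
  TB136 vs TB261: 8
  TB136 vs TB355: 3
  TB261 vs TB355: 8
The smallest is 3 mismatches, between TB136 and TB355; p = 3/18 = 0.167.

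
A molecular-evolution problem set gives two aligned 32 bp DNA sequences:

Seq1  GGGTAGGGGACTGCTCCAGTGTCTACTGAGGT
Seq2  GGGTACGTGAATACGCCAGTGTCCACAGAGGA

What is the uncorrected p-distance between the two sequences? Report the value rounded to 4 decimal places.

Mismatches occur at site 6 (G→C), site 8 (G→T), site 11 (C→A), site 13 (G→A), site 15 (T→G), site 24 (T→C), site 27 (T→A), site 32 (T→A).
There are 8 differences over 32 sites, so p = 8/32 = 0.2500.

0.2500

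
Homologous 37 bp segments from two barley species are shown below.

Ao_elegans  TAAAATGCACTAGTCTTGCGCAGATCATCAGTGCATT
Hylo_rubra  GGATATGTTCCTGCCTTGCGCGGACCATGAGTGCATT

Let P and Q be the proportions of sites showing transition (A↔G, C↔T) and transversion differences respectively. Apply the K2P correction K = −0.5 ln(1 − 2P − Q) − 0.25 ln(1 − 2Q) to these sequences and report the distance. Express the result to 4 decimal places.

0.3864

Differing sites — 1:T/G (Tv); 2:A/G (Ti); 4:A/T (Tv); 8:C/T (Ti); 9:A/T (Tv); 11:T/C (Ti); 12:A/T (Tv); 14:T/C (Ti); 22:A/G (Ti); 25:T/C (Ti); 29:C/G (Tv).
Of the 11 differences, 6 transitions and 5 transversions over 37 sites: P = 6/37 = 0.162162, Q = 5/37 = 0.135135.
d = −0.5·ln(0.540541) − 0.25·ln(0.729730) = −0.5·(-0.615185) − 0.25·(-0.315081) = 0.3864.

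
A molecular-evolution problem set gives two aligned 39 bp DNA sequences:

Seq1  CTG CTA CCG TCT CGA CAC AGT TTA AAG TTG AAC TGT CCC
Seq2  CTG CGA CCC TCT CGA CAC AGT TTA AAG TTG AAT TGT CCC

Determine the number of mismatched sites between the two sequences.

The sequences differ at positions 5 (T/G), 9 (G/C), 33 (C/T).
That gives 3 mismatches out of 39 aligned sites, so the Hamming distance is 3.

3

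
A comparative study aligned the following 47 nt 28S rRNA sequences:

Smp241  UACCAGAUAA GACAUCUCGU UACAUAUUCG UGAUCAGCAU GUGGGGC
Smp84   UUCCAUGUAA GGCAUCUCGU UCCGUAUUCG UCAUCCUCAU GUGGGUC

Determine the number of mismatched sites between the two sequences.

The sequences differ at positions 2 (A/U), 6 (G/U), 7 (A/G), 12 (A/G), 22 (A/C), 24 (A/G), 32 (G/C), 36 (A/C), 37 (G/U), 46 (G/U).
That gives 10 mismatches out of 47 aligned sites, so the Hamming distance is 10.

10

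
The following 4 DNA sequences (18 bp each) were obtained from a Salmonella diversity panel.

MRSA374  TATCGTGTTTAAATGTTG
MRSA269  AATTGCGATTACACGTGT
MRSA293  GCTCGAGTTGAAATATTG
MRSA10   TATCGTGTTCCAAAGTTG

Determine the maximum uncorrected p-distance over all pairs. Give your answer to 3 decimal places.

Pairwise Hamming distances:
  MRSA374 vs MRSA269: 8
  MRSA374 vs MRSA293: 5
  MRSA374 vs MRSA10: 3
  MRSA269 vs MRSA293: 11
  MRSA269 vs MRSA10: 10
  MRSA293 vs MRSA10: 7
The largest is 11 mismatches, between MRSA269 and MRSA293; p = 11/18 = 0.611.

0.611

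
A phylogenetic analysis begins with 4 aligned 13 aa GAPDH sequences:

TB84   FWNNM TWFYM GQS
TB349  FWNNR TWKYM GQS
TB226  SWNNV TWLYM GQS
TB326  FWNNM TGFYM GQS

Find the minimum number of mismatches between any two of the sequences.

1

Pairwise Hamming distances:
  TB84 vs TB349: 2
  TB84 vs TB226: 3
  TB84 vs TB326: 1
  TB349 vs TB226: 3
  TB349 vs TB326: 3
  TB226 vs TB326: 4
The smallest is 1, between TB84 and TB326.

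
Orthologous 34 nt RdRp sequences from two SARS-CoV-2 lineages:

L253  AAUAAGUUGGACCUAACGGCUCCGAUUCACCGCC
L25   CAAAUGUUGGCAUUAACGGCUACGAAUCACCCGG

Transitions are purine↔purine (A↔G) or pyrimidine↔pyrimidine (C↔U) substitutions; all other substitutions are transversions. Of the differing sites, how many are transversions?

The sequences differ at positions 1 (A/C, transversion), 3 (U/A, transversion), 5 (A/U, transversion), 11 (A/C, transversion), 12 (C/A, transversion), 13 (C/U, transition), 22 (C/A, transversion), 26 (U/A, transversion), 32 (G/C, transversion), 33 (C/G, transversion), 34 (C/G, transversion).
Of the 11 differences, 1 transition and 10 transversions, so the answer is 10.

10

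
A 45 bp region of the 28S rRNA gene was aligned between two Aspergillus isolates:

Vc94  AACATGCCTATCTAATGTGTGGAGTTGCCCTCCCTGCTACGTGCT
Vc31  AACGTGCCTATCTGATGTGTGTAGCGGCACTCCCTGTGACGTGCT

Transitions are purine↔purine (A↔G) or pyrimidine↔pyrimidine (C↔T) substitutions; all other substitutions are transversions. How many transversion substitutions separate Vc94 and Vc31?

Mismatches occur at site 4 (A↔G, transition), site 14 (A↔G, transition), site 22 (G↔T, transversion), site 25 (T↔C, transition), site 26 (T↔G, transversion), site 29 (C↔A, transversion), site 37 (C↔T, transition), site 38 (T↔G, transversion).
Of the 8 differences, 4 transitions and 4 transversions, so the answer is 4.

4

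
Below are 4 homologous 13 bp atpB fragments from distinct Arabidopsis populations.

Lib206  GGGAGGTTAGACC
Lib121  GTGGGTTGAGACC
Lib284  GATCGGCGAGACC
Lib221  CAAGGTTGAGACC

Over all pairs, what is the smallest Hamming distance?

3

Pairwise Hamming distances:
  Lib206 vs Lib121: 4
  Lib206 vs Lib284: 5
  Lib206 vs Lib221: 6
  Lib121 vs Lib284: 5
  Lib121 vs Lib221: 3
  Lib284 vs Lib221: 5
The smallest is 3, between Lib121 and Lib221.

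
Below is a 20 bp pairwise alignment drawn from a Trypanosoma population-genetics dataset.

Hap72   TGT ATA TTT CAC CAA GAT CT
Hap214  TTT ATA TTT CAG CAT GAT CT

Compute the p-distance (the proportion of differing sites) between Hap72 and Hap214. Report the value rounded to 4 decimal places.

0.1500

Mismatches occur at site 2 (G↔T), site 12 (C↔G), site 15 (A↔T).
There are 3 differences over 20 sites, so p = 3/20 = 0.1500.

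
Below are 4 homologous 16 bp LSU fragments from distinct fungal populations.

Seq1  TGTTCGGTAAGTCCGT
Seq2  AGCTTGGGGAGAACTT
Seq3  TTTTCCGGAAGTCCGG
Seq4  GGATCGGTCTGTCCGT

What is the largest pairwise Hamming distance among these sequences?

10

Pairwise Hamming distances:
  Seq1 vs Seq2: 8
  Seq1 vs Seq3: 4
  Seq1 vs Seq4: 4
  Seq2 vs Seq3: 10
  Seq2 vs Seq4: 9
  Seq3 vs Seq4: 8
The largest is 10, between Seq2 and Seq3.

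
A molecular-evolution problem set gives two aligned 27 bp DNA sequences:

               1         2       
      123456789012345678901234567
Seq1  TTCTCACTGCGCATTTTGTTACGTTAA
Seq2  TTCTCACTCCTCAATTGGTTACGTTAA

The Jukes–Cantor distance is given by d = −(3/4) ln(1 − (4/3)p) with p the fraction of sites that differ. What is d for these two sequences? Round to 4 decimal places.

0.1650

Differing sites — 9:G/C; 11:G/T; 14:T/A; 17:T/G.
p = 4/27 = 0.148148.
d = −0.75 · ln(1 − (4/3)·0.148148) = −0.75 · ln(0.802469) = −0.75 · (-0.220062) = 0.1650.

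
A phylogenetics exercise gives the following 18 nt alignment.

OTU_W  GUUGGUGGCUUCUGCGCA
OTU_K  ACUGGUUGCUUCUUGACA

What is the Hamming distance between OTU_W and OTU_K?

6

Differing sites — 1:G/A; 2:U/C; 7:G/U; 14:G/U; 15:C/G; 16:G/A.
That gives 6 mismatches out of 18 aligned sites, so the Hamming distance is 6.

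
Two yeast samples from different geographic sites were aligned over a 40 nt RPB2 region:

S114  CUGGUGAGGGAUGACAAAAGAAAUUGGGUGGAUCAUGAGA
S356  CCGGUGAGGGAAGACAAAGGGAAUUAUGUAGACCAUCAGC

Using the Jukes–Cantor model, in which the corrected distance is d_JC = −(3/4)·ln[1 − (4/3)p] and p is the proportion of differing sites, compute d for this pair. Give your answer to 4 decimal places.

The sequences differ at positions 2 (U/C), 12 (U/A), 19 (A/G), 21 (A/G), 26 (G/A), 27 (G/U), 30 (G/A), 33 (U/C), 37 (G/C), 40 (A/C).
p = 10/40 = 0.250000.
d = −0.75 · ln(1 − (4/3)·0.250000) = −0.75 · ln(0.666667) = −0.75 · (-0.405465) = 0.3041.

0.3041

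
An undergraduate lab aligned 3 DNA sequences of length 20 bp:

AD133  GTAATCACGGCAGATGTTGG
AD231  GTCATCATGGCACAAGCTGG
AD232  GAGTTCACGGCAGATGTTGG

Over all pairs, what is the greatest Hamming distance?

Pairwise Hamming distances:
  AD133 vs AD231: 5
  AD133 vs AD232: 3
  AD231 vs AD232: 7
The largest is 7, between AD231 and AD232.

7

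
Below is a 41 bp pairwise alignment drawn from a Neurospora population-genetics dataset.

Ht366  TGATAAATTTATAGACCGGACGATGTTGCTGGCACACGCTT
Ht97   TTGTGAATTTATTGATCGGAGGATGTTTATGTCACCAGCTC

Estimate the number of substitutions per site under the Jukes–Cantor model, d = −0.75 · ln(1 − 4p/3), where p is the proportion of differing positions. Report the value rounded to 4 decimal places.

The sequences differ at positions 2 (G/T), 3 (A/G), 5 (A/G), 13 (A/T), 16 (C/T), 21 (C/G), 28 (G/T), 29 (C/A), 32 (G/T), 36 (A/C), 37 (C/A), 41 (T/C).
p = 12/41 = 0.292683.
d = −0.75 · ln(1 − (4/3)·0.292683) = −0.75 · ln(0.609756) = −0.75 · (-0.494696) = 0.3710.

0.3710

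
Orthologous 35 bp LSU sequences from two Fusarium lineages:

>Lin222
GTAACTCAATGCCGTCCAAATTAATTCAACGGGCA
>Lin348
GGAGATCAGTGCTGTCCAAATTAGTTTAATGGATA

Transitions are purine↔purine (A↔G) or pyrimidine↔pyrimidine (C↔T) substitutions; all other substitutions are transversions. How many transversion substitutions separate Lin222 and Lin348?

2

The sequences differ at positions 2 (T/G, transversion), 4 (A/G, transition), 5 (C/A, transversion), 9 (A/G, transition), 13 (C/T, transition), 24 (A/G, transition), 27 (C/T, transition), 30 (C/T, transition), 33 (G/A, transition), 34 (C/T, transition).
Of the 10 differences, 8 transitions and 2 transversions, so the answer is 2.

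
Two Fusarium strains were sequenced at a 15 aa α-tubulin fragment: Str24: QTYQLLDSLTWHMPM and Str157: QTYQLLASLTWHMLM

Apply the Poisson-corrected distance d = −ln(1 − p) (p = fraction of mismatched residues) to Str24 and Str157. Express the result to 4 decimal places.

0.1431

Differing sites — 7:D/A; 14:P/L.
p = 2/15 = 0.133333.
d = −ln(1 − 0.133333) = −ln(0.866667) = 0.1431.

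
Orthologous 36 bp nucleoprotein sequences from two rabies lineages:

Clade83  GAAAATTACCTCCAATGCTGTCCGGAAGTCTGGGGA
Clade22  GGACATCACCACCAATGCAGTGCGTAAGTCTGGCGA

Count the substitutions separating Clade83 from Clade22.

Differing sites — 2:A/G; 4:A/C; 7:T/C; 11:T/A; 19:T/A; 22:C/G; 25:G/T; 34:G/C.
That gives 8 mismatches out of 36 aligned sites, so the Hamming distance is 8.

8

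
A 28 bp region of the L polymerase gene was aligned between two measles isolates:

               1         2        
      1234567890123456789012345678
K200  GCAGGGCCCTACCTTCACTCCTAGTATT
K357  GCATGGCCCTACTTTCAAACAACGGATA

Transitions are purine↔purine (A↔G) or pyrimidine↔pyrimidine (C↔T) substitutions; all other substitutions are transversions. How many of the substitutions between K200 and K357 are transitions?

Mismatches occur at site 4 (G↔T, transversion), site 13 (C↔T, transition), site 18 (C↔A, transversion), site 19 (T↔A, transversion), site 21 (C↔A, transversion), site 22 (T↔A, transversion), site 23 (A↔C, transversion), site 25 (T↔G, transversion), site 28 (T↔A, transversion).
Of the 9 differences, 1 transition and 8 transversions, so the answer is 1.

1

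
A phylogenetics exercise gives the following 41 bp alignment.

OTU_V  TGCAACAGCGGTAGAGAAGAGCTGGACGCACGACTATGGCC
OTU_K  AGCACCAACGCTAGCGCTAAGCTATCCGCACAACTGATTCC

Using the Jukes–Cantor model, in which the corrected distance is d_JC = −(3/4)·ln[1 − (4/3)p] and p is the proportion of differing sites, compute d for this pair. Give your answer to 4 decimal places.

0.5510

The sequences differ at positions 1 (T/A), 5 (A/C), 8 (G/A), 11 (G/C), 15 (A/C), 17 (A/C), 18 (A/T), 19 (G/A), 24 (G/A), 25 (G/T), 26 (A/C), 32 (G/A), 36 (A/G), 37 (T/A), 38 (G/T), 39 (G/T).
p = 16/41 = 0.390244.
d = −0.75 · ln(1 − (4/3)·0.390244) = −0.75 · ln(0.479675) = −0.75 · (-0.734646) = 0.5510.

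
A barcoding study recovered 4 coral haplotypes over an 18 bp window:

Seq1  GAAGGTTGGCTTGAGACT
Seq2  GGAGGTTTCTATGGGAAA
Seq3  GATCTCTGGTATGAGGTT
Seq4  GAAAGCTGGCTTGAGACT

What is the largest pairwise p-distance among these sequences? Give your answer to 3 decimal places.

Pairwise Hamming distances:
  Seq1 vs Seq2: 8
  Seq1 vs Seq3: 8
  Seq1 vs Seq4: 2
  Seq2 vs Seq3: 11
  Seq2 vs Seq4: 10
  Seq3 vs Seq4: 7
The largest is 11 mismatches, between Seq2 and Seq3; p = 11/18 = 0.611.

0.611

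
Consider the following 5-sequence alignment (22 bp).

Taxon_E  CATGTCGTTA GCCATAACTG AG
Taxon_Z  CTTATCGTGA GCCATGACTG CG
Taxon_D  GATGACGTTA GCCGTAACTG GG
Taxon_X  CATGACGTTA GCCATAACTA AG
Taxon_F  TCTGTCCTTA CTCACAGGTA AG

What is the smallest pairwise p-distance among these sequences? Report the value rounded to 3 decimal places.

Pairwise Hamming distances:
  Taxon_E vs Taxon_Z: 5
  Taxon_E vs Taxon_D: 4
  Taxon_E vs Taxon_X: 2
  Taxon_E vs Taxon_F: 9
  Taxon_Z vs Taxon_D: 8
  Taxon_Z vs Taxon_X: 7
  Taxon_Z vs Taxon_F: 13
  Taxon_D vs Taxon_X: 4
  Taxon_D vs Taxon_F: 12
  Taxon_X vs Taxon_F: 9
The smallest is 2 mismatches, between Taxon_E and Taxon_X; p = 2/22 = 0.091.

0.091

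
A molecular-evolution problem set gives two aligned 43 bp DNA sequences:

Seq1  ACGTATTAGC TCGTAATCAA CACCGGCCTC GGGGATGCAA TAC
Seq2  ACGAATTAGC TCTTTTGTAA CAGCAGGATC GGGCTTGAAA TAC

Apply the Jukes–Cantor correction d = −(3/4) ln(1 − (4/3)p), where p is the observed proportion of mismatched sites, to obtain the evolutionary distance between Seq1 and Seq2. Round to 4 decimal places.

Differing sites — 4:T/A; 13:G/T; 15:A/T; 16:A/T; 17:T/G; 18:C/T; 23:C/G; 25:G/A; 27:C/G; 28:C/A; 34:G/C; 35:A/T; 38:C/A.
p = 13/43 = 0.302326.
d = −0.75 · ln(1 − (4/3)·0.302326) = −0.75 · ln(0.596899) = −0.75 · (-0.516007) = 0.3870.

0.3870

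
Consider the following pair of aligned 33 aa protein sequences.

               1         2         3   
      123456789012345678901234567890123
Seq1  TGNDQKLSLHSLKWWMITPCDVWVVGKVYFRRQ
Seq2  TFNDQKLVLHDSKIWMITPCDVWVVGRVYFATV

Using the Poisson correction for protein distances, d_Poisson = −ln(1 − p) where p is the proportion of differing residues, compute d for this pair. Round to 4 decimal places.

0.3185

Mismatches occur at site 2 (G→F), site 8 (S→V), site 11 (S→D), site 12 (L→S), site 14 (W→I), site 27 (K→R), site 31 (R→A), site 32 (R→T), site 33 (Q→V).
p = 9/33 = 0.272727.
d = −ln(1 − 0.272727) = −ln(0.727273) = 0.3185.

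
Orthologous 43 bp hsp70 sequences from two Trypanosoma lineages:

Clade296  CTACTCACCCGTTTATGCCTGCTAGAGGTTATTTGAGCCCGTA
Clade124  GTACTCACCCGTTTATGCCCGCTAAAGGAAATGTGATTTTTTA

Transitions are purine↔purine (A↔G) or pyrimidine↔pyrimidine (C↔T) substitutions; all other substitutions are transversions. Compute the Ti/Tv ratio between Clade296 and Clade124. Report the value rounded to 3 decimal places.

The sequences differ at positions 1 (C/G, transversion), 20 (T/C, transition), 25 (G/A, transition), 29 (T/A, transversion), 30 (T/A, transversion), 33 (T/G, transversion), 37 (G/T, transversion), 38 (C/T, transition), 39 (C/T, transition), 40 (C/T, transition), 41 (G/T, transversion).
Of the 11 differences, 5 transitions and 6 transversions, so Ti/Tv = 5/6 = 0.833.

0.833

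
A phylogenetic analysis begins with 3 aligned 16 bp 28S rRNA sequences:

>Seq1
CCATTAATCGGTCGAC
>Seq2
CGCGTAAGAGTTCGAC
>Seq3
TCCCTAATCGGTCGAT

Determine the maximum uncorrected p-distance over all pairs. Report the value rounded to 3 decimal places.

0.438

Pairwise Hamming distances:
  Seq1 vs Seq2: 6
  Seq1 vs Seq3: 4
  Seq2 vs Seq3: 7
The largest is 7 mismatches, between Seq2 and Seq3; p = 7/16 = 0.438.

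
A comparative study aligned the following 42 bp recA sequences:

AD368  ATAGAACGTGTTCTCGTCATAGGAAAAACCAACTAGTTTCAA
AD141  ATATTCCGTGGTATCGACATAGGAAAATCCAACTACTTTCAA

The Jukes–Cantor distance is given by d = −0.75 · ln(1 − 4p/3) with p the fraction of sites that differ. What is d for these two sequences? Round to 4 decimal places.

0.2197

Differing sites — 4:G/T; 5:A/T; 6:A/C; 11:T/G; 13:C/A; 17:T/A; 28:A/T; 36:G/C.
p = 8/42 = 0.190476.
d = −0.75 · ln(1 − (4/3)·0.190476) = −0.75 · ln(0.746032) = −0.75 · (-0.292987) = 0.2197.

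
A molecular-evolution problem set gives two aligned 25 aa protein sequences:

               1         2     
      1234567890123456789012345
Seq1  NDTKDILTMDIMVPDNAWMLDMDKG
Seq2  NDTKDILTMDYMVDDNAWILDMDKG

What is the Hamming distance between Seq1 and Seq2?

3

Differing sites — 11:I/Y; 14:P/D; 19:M/I.
That gives 3 mismatches out of 25 aligned sites, so the Hamming distance is 3.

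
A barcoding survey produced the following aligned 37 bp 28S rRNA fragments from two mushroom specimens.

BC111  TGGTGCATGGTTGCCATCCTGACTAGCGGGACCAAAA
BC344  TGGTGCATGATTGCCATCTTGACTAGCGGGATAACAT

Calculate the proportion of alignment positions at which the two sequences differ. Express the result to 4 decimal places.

0.1622

Mismatches occur at site 10 (G↔A), site 19 (C↔T), site 32 (C↔T), site 33 (C↔A), site 35 (A↔C), site 37 (A↔T).
There are 6 differences over 37 sites, so p = 6/37 = 0.1622.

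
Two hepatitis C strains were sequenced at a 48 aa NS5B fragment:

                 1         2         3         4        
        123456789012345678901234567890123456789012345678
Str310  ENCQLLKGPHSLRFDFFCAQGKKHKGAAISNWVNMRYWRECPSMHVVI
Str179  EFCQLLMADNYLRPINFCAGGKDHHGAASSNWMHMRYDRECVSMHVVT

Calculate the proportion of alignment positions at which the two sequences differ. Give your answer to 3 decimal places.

Mismatches occur at site 2 (N→F), site 7 (K→M), site 8 (G→A), site 9 (P→D), site 10 (H→N), site 11 (S→Y), site 14 (F→P), site 15 (D→I), site 16 (F→N), site 20 (Q→G), site 23 (K→D), site 25 (K→H), site 29 (I→S), site 33 (V→M), site 34 (N→H), site 38 (W→D), site 42 (P→V), site 48 (I→T).
There are 18 differences over 48 sites, so p = 18/48 = 0.375.

0.375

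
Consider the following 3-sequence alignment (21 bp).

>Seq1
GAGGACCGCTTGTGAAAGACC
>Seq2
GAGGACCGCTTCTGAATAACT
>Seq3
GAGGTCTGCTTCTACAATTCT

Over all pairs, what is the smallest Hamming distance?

4

Pairwise Hamming distances:
  Seq1 vs Seq2: 4
  Seq1 vs Seq3: 8
  Seq2 vs Seq3: 7
The smallest is 4, between Seq1 and Seq2.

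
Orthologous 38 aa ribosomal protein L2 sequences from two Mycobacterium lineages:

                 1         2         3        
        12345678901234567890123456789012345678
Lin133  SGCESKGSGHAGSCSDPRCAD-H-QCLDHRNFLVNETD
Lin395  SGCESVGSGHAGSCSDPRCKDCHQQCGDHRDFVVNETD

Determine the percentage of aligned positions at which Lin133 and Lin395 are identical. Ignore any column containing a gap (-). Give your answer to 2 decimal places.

86.11%

Excluding the 2 gap columns leaves 36 comparable sites.
The sequences differ at positions 6 (K/V), 20 (A/K), 27 (L/G), 31 (N/D), 33 (L/V).
31 of the 36 comparable sites match, so the percent identity is 31/36 × 100 = 86.11%.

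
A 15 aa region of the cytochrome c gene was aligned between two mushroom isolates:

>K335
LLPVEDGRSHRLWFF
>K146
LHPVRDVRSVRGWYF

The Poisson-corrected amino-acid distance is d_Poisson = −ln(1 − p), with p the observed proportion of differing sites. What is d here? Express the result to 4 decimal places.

0.5108

Mismatches occur at site 2 (L/H), site 5 (E/R), site 7 (G/V), site 10 (H/V), site 12 (L/G), site 14 (F/Y).
p = 6/15 = 0.400000.
d = −ln(1 − 0.400000) = −ln(0.600000) = 0.5108.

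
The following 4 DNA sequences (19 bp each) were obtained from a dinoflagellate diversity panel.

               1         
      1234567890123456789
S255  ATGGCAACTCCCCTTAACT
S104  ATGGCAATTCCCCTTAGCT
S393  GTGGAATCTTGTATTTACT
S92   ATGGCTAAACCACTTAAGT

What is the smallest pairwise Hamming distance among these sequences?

Pairwise Hamming distances:
  S255 vs S104: 2
  S255 vs S393: 8
  S255 vs S92: 5
  S104 vs S393: 10
  S104 vs S92: 6
  S393 vs S92: 12
The smallest is 2, between S255 and S104.

2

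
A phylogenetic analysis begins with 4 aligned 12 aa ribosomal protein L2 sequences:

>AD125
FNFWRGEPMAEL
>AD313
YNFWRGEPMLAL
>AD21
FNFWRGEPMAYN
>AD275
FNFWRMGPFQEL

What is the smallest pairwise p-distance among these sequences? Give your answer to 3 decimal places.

Pairwise Hamming distances:
  AD125 vs AD313: 3
  AD125 vs AD21: 2
  AD125 vs AD275: 4
  AD313 vs AD21: 4
  AD313 vs AD275: 6
  AD21 vs AD275: 6
The smallest is 2 mismatches, between AD125 and AD21; p = 2/12 = 0.167.

0.167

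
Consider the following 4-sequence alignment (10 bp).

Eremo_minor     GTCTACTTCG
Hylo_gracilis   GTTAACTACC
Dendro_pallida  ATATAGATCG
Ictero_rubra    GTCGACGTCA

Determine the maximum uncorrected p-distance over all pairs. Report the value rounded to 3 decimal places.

0.700

Pairwise Hamming distances:
  Eremo_minor vs Hylo_gracilis: 4
  Eremo_minor vs Dendro_pallida: 4
  Eremo_minor vs Ictero_rubra: 3
  Hylo_gracilis vs Dendro_pallida: 7
  Hylo_gracilis vs Ictero_rubra: 5
  Dendro_pallida vs Ictero_rubra: 6
The largest is 7 mismatches, between Hylo_gracilis and Dendro_pallida; p = 7/10 = 0.700.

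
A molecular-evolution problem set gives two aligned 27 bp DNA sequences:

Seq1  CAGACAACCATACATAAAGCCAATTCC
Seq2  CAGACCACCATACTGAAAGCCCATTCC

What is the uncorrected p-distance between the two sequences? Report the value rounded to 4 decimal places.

0.1481

Mismatches occur at site 6 (A→C), site 14 (A→T), site 15 (T→G), site 22 (A→C).
There are 4 differences over 27 sites, so p = 4/27 = 0.1481.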